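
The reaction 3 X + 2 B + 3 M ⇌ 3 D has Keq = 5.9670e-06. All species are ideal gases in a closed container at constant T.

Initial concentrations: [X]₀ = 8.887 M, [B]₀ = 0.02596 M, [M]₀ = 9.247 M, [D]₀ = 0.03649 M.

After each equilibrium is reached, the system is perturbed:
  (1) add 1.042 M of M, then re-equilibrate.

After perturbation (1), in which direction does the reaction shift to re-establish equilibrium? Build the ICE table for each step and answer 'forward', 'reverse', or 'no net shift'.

Q₀ = 1.2991e-07 vs Keq = 5.9670e-06 ⇒ Q<K, forward
Step 1:
                  X         B         M         D
  init        8.887   0.02596     9.247   0.03649
  Δ        -0.02596  -0.01731  -0.02596   0.02596
  eq          8.861  0.008651     9.221   0.06245
  solve Keq expr → x = 0.008655; check Q = 5.9670e-06
Then add 1.042 M of M.
Step 2:
                  X         B         M         D
  init        8.861  0.008651     10.26   0.06245
  Δ       -0.001515  -0.00101 -0.001515  0.001515
  eq           8.86  0.007641     10.26   0.06397
  solve Keq expr → x = 5.0504e-04; check Q = 5.9670e-06

Direction: forward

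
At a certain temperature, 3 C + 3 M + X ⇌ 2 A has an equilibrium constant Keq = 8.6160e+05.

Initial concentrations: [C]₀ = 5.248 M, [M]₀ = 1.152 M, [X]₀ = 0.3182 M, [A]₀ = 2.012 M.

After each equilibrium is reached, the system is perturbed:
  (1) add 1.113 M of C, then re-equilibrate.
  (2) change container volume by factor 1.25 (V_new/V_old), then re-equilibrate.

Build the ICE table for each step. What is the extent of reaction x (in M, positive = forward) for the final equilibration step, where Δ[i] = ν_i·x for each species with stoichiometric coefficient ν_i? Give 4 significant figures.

Q₀ = 0.05757 vs Keq = 8.6160e+05 ⇒ Q<K, forward
Step 1:
                  C         M         X         A
  Initial     5.248     1.152    0.3182     2.012
  Change    -0.9546   -0.9546   -0.3182    0.6364
  Equil       4.293    0.1974 1.3364e-05     2.648
  solve Keq expr → x = 0.3182; check Q = 8.6160e+05
Then add 1.113 M of C.
Step 2:
                  C         M         X         A
  Initial     5.406    0.1974 1.3364e-05     2.648
  Change  -2.0006e-05 -2.0006e-05 -6.6688e-06 1.3338e-05
  Equil       5.406    0.1974 6.6950e-06     2.648
  solve Keq expr → x = 6.6688e-06; check Q = 8.6160e+05
Then change container volume by factor 1.25 (V_new/V_old).
Step 3:
                  C         M         X         A
  Initial     4.325    0.1579 5.3560e-06     2.119
  Change  3.2935e-05 3.2935e-05 1.0978e-05 -2.1957e-05
  Equil       4.325     0.158 1.6334e-05     2.119
  solve Keq expr → x = -1.0978e-05; check Q = 8.6160e+05

x = -1.0978e-05 M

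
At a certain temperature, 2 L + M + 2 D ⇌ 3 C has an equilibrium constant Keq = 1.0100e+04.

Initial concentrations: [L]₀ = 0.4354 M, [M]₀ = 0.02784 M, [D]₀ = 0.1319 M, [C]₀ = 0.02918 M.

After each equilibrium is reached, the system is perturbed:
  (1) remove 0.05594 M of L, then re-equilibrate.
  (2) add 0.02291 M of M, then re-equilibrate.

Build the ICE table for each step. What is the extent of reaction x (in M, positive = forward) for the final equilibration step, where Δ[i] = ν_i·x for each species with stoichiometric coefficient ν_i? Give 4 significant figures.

Q₀ = 0.2706 vs Keq = 1.0100e+04 ⇒ Q<K, forward
Step 1:
                  L         M         D         C
  I          0.4354   0.02784    0.1319   0.02918
  C        -0.05535  -0.02767  -0.05535   0.08302
  E          0.3801 1.6524e-04   0.07655    0.1122
  solve Keq expr → x = 0.02767; check Q = 1.0100e+04
Then remove 0.05594 M of L.
Step 2:
                  L         M         D         C
  I          0.3241 1.6524e-04   0.07655    0.1122
  C       1.2000e-04 5.9998e-05 1.2000e-04 -1.7999e-04
  E          0.3242 2.2524e-04   0.07667     0.112
  solve Keq expr → x = -5.9998e-05; check Q = 1.0100e+04
Then add 0.02291 M of M.
Step 3:
                  L         M         D         C
  I          0.3242   0.02314   0.07667     0.112
  C        -0.03828  -0.01914  -0.03828   0.05742
  E           0.286  0.003996   0.03839    0.1694
  solve Keq expr → x = 0.01914; check Q = 1.0100e+04

x = 0.01914 M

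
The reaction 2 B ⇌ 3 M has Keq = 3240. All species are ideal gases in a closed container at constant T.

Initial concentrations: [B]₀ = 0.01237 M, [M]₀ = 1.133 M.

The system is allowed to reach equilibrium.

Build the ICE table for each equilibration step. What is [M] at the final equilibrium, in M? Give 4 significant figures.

[M]_eq = 1.12 M

Q₀ = 9505 vs Keq = 3240 ⇒ Q>K, reverse
Step 1:
                   B          M
  Initial    0.01237      1.133
  Change    0.008462   -0.01269
  Equil      0.02083       1.12
  solve Keq expr → x = -0.004231; check Q = 3240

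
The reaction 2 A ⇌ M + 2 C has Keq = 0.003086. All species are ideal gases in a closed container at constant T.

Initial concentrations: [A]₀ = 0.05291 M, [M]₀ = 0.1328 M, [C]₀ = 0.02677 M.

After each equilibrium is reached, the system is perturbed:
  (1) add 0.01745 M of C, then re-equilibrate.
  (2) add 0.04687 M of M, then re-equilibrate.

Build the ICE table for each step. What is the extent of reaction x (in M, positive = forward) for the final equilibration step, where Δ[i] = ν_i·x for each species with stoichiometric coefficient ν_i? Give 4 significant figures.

x = -9.0646e-04 M

Q₀ = 0.034 vs Keq = 0.003086 ⇒ Q>K, reverse
Step 1:
                    A           M           C
  Initial     0.05291      0.1328     0.02677
  Change      0.01594   -0.007972    -0.01594
  Equil       0.06885      0.1248     0.01083
  solve Keq expr → x = -0.007972; check Q = 0.003086
Then add 0.01745 M of C.
Step 2:
                    A           M           C
  Initial     0.06885      0.1248     0.02828
  Change      0.01473   -0.007364    -0.01473
  Equil       0.08358      0.1175     0.01355
  solve Keq expr → x = -0.007364; check Q = 0.003086
Then add 0.04687 M of M.
Step 3:
                    A           M           C
  Initial     0.08358      0.1643     0.01355
  Change     0.001813 -9.0646e-04   -0.001813
  Equil        0.0854      0.1634     0.01173
  solve Keq expr → x = -9.0646e-04; check Q = 0.003086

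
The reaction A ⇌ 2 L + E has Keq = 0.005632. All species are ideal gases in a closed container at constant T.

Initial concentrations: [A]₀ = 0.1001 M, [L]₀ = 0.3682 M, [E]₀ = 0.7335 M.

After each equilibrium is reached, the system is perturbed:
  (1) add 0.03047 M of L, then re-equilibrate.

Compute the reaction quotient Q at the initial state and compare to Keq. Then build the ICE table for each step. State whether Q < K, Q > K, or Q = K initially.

Q₀ = 0.9934; Q > K (proceeds reverse)

Q₀ = 0.9934 vs Keq = 0.005632 ⇒ Q>K, reverse
Step 1:
                    A           L           E
  init         0.1001      0.3682      0.7335
  Δ            0.1589     -0.3178     -0.1589
  eq            0.259     0.05039      0.5746
  solve Keq expr → x = -0.1589; check Q = 0.005632
Then add 0.03047 M of L.
Step 2:
                    A           L           E
  init          0.259     0.08086      0.5746
  Δ           0.01423    -0.02845    -0.01423
  eq           0.2732      0.0524      0.5604
  solve Keq expr → x = -0.01423; check Q = 0.005632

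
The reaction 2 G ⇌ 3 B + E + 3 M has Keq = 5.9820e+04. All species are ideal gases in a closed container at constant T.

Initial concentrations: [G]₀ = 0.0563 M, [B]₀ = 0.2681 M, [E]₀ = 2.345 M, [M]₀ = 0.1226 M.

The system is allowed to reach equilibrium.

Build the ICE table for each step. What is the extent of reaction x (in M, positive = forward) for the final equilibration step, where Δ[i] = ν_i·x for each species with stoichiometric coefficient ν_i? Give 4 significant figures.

x = 0.02809 M

Q₀ = 0.02627 vs Keq = 5.9820e+04 ⇒ Q<K, forward
Step 1:
                    G           B           E           M
  Initial      0.0563      0.2681       2.345      0.1226
  Change     -0.05618     0.08426     0.02809     0.08426
  Equil    1.2395e-04      0.3524       2.373      0.2069
  solve Keq expr → x = 0.02809; check Q = 5.9820e+04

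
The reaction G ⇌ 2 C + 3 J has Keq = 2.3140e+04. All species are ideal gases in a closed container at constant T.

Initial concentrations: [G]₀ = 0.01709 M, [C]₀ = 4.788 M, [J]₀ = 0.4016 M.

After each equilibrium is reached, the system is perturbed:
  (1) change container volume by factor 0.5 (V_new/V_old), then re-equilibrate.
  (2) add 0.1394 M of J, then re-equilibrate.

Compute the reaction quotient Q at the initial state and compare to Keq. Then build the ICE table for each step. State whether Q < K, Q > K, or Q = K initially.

Q₀ = 86.89 vs Keq = 2.3140e+04 ⇒ Q<K, forward
Step 1:
                    G           C           J
  Initial     0.01709       4.788      0.4016
  Change       -0.017     0.03399     0.05099
  Equil    9.3155e-05       4.822      0.4526
  solve Keq expr → x = 0.017; check Q = 2.3140e+04
Then change container volume by factor 0.5 (V_new/V_old).
Step 2:
                    G           C           J
  Initial  1.8631e-04       9.644      0.9052
  Change     0.002712   -0.005423   -0.008135
  Equil      0.002898       9.639       0.897
  solve Keq expr → x = -0.002712; check Q = 2.3140e+04
Then add 0.1394 M of J.
Step 3:
                    G           C           J
  Initial    0.002898       9.639       1.036
  Change     0.001511   -0.003021   -0.004532
  Equil      0.004409       9.636       1.032
  solve Keq expr → x = -0.001511; check Q = 2.3140e+04

Q₀ = 86.89; Q < K (proceeds forward)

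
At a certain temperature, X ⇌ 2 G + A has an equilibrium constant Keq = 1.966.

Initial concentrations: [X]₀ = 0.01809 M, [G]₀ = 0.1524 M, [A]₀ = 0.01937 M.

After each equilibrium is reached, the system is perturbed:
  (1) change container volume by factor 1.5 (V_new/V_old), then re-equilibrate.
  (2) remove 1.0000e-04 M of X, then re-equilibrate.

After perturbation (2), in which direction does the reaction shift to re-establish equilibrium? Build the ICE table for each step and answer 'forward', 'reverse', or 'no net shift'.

Q₀ = 0.02487 vs Keq = 1.966 ⇒ Q<K, forward
Step 1:
                  X         G         A
  init      0.01809    0.1524   0.01937
  Δ        -0.01743   0.03487   0.01743
  eq      6.5649e-04    0.1873    0.0368
  solve Keq expr → x = 0.01743; check Q = 1.966
Then change container volume by factor 1.5 (V_new/V_old).
Step 2:
                  X         G         A
  init    4.3766e-04    0.1248   0.02454
  Δ       -2.3973e-04 4.7946e-04 2.3973e-04
  eq      1.9793e-04    0.1253   0.02478
  solve Keq expr → x = 2.3973e-04; check Q = 1.966
Then remove 1.0000e-04 M of X.
Step 3:
                  X         G         A
  init    9.7928e-05    0.1253   0.02478
  Δ       9.8592e-05 -1.9718e-04 -9.8592e-05
  eq      1.9652e-04    0.1251   0.02468
  solve Keq expr → x = -9.8592e-05; check Q = 1.966

Direction: reverse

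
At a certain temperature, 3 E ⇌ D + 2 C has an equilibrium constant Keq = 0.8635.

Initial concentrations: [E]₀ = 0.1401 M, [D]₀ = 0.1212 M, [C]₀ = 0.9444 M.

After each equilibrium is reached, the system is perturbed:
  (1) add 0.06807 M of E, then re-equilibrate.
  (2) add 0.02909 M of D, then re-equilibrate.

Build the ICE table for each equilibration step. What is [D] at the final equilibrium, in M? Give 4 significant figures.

[D]_eq = 0.0853 M

Q₀ = 39.31 vs Keq = 0.8635 ⇒ Q>K, reverse
Step 1:
                  E         D         C
  init       0.1401    0.1212    0.9444
  Δ          0.2033  -0.06776   -0.1355
  eq         0.3434   0.05344    0.8089
  solve Keq expr → x = -0.06776; check Q = 0.8635
Then add 0.06807 M of E.
Step 2:
                  E         D         C
  init       0.4115   0.05344    0.8089
  Δ        -0.03646   0.01215   0.02431
  eq          0.375   0.06559    0.8332
  solve Keq expr → x = 0.01215; check Q = 0.8635
Then add 0.02909 M of D.
Step 3:
                  E         D         C
  init        0.375   0.09468    0.8332
  Δ         0.02815 -0.009383  -0.01877
  eq         0.4031    0.0853    0.8144
  solve Keq expr → x = -0.009383; check Q = 0.8635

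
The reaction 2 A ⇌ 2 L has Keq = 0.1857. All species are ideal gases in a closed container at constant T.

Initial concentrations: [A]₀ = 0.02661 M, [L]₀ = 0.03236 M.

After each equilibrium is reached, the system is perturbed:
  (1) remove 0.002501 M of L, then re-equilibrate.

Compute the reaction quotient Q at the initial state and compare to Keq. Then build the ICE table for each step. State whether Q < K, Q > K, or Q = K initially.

Q₀ = 1.479; Q > K (proceeds reverse)

Q₀ = 1.479 vs Keq = 0.1857 ⇒ Q>K, reverse
Step 1:
                    A           L
  init        0.02661     0.03236
  Δ            0.0146     -0.0146
  eq          0.04121     0.01776
  solve Keq expr → x = -0.0073; check Q = 0.1857
Then remove 0.002501 M of L.
Step 2:
                    A           L
  init        0.04121     0.01526
  Δ         -0.001748    0.001748
  eq          0.03946     0.01701
  solve Keq expr → x = 8.7391e-04; check Q = 0.1857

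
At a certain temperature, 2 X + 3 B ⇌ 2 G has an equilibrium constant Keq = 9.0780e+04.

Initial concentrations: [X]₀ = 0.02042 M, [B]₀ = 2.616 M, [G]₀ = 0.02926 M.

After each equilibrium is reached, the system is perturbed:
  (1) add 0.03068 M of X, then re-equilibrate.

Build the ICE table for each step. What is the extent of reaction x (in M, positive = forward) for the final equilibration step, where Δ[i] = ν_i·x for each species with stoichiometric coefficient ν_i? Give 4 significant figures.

Q₀ = 0.1147 vs Keq = 9.0780e+04 ⇒ Q<K, forward
Step 1:
                   X          B          G
  I          0.02042      2.616    0.02926
  C         -0.02038   -0.03057    0.02038
  E       3.9632e-05      2.585    0.04964
  solve Keq expr → x = 0.01019; check Q = 9.0780e+04
Then add 0.03068 M of X.
Step 2:
                   X          B          G
  I          0.03072      2.585    0.04964
  C         -0.03065   -0.04598    0.03065
  E       6.5854e-05      2.539    0.08029
  solve Keq expr → x = 0.01533; check Q = 9.0780e+04

x = 0.01533 M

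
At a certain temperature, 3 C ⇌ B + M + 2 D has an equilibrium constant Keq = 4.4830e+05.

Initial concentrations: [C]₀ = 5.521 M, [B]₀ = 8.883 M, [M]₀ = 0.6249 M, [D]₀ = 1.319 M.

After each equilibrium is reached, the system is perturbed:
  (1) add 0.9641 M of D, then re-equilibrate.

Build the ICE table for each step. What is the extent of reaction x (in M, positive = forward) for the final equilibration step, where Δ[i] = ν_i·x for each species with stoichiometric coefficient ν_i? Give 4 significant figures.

Q₀ = 0.05739 vs Keq = 4.4830e+05 ⇒ Q<K, forward
Step 1:
                  C         B         M         D
  init        5.521     8.883    0.6249     1.319
  Δ          -5.409     1.803     1.803     3.606
  eq          0.112     10.69     2.428     4.925
  solve Keq expr → x = 1.803; check Q = 4.4830e+05
Then add 0.9641 M of D.
Step 2:
                  C         B         M         D
  init        0.112     10.69     2.428     5.889
  Δ         0.01394 -0.004647 -0.004647 -0.009294
  eq         0.1259     10.68     2.423      5.88
  solve Keq expr → x = -0.004647; check Q = 4.4830e+05

x = -0.004647 M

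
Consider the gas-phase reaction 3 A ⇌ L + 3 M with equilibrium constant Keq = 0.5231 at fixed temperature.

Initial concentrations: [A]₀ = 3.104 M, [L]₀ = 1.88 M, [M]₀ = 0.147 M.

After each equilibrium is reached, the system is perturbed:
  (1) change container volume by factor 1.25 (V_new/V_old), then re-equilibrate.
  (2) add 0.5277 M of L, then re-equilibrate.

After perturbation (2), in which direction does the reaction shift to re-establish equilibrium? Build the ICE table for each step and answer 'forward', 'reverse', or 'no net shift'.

Q₀ = 1.9968e-04 vs Keq = 0.5231 ⇒ Q<K, forward
Step 1:
                   A          L          M
  Initial      3.104       1.88      0.147
  Change      -1.092     0.3639      1.092
  Equil        2.012      2.244      1.239
  solve Keq expr → x = 0.3639; check Q = 0.5231
Then change container volume by factor 1.25 (V_new/V_old).
Step 2:
                   A          L          M
  Initial       1.61      1.795     0.9909
  Change    -0.04431    0.01477    0.04431
  Equil        1.566       1.81      1.035
  solve Keq expr → x = 0.01477; check Q = 0.5231
Then add 0.5277 M of L.
Step 3:
                   A          L          M
  Initial      1.566      2.338      1.035
  Change     0.05116   -0.01705   -0.05116
  Equil        1.617       2.32      0.984
  solve Keq expr → x = -0.01705; check Q = 0.5231

Direction: reverse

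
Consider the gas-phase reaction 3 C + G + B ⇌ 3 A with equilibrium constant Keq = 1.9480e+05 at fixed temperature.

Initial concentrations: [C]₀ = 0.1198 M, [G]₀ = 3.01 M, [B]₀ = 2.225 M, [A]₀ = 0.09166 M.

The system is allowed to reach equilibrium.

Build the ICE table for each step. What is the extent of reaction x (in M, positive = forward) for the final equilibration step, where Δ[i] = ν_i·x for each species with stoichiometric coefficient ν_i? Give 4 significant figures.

Q₀ = 0.06688 vs Keq = 1.9480e+05 ⇒ Q<K, forward
Step 1:
                    C           G           B           A
  Initial      0.1198        3.01       2.225     0.09166
  Change      -0.1179    -0.03929    -0.03929      0.1179
  Equil      0.001937       2.971       2.186      0.2095
  solve Keq expr → x = 0.03929; check Q = 1.9480e+05

x = 0.03929 M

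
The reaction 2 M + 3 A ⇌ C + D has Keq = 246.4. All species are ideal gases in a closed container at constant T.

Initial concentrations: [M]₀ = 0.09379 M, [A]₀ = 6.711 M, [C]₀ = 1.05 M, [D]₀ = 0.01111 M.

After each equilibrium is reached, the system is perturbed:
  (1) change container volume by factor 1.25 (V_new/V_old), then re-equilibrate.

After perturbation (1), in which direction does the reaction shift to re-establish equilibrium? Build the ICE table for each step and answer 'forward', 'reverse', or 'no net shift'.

Q₀ = 0.004388 vs Keq = 246.4 ⇒ Q<K, forward
Step 1:
                  M         A         C         D
  init      0.09379     6.711      1.05   0.01111
  Δ        -0.09284   -0.1393   0.04642   0.04642
  eq      9.4972e-04     6.572     1.096   0.05753
  solve Keq expr → x = 0.04642; check Q = 246.4
Then change container volume by factor 1.25 (V_new/V_old).
Step 2:
                  M         A         C         D
  init    7.5978e-04     5.257    0.8771   0.04602
  Δ       3.0008e-04 4.5013e-04 -1.5004e-04 -1.5004e-04
  eq        0.00106     5.258     0.877   0.04587
  solve Keq expr → x = -1.5004e-04; check Q = 246.4

Direction: reverse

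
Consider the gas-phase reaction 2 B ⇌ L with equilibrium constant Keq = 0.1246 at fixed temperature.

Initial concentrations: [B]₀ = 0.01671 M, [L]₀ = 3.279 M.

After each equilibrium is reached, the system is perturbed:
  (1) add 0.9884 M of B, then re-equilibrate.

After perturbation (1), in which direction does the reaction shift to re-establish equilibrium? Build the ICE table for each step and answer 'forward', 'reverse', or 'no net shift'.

Q₀ = 1.1743e+04 vs Keq = 0.1246 ⇒ Q>K, reverse
Step 1:
                  B         L
  Initial   0.01671     3.279
  Change      3.491    -1.746
  Equil       3.508     1.533
  solve Keq expr → x = -1.746; check Q = 0.1246
Then add 0.9884 M of B.
Step 2:
                  B         L
  Initial     4.496     1.533
  Change    -0.6398    0.3199
  Equil       3.857     1.853
  solve Keq expr → x = 0.3199; check Q = 0.1246

Direction: forward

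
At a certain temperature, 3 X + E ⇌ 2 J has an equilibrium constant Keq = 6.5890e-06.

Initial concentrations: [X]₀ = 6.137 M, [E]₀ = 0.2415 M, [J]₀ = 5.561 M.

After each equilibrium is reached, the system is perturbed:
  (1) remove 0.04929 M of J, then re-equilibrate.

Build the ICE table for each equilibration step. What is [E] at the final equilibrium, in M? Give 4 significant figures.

[E]_eq = 2.882 M

Q₀ = 0.554 vs Keq = 6.5890e-06 ⇒ Q>K, reverse
Step 1:
                  X         E         J
  I           6.137    0.2415     5.561
  C           7.993     2.664    -5.329
  E           14.13     2.906    0.2324
  solve Keq expr → x = -2.664; check Q = 6.5890e-06
Then remove 0.04929 M of J.
Step 2:
                  X         E         J
  I           14.13     2.906    0.1831
  C        -0.06996  -0.02332   0.04664
  E           14.06     2.882    0.2298
  solve Keq expr → x = 0.02332; check Q = 6.5890e-06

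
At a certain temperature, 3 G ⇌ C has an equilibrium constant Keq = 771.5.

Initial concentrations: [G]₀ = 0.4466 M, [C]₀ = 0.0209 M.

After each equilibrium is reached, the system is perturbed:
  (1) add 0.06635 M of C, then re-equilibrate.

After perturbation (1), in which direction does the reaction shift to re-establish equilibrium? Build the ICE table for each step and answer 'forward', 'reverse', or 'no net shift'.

Direction: reverse

Q₀ = 0.2346 vs Keq = 771.5 ⇒ Q<K, forward
Step 1:
                  G         C
  init       0.4466    0.0209
  Δ         -0.3886    0.1295
  eq        0.05799    0.1504
  solve Keq expr → x = 0.1295; check Q = 771.5
Then add 0.06635 M of C.
Step 2:
                  G         C
  init      0.05799    0.2168
  Δ        0.007266 -0.002422
  eq        0.06525    0.2144
  solve Keq expr → x = -0.002422; check Q = 771.5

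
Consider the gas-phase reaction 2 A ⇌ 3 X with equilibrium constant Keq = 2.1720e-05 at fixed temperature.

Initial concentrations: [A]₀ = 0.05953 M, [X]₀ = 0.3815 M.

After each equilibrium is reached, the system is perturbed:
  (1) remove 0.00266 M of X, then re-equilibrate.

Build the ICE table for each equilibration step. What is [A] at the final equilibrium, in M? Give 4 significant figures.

Q₀ = 15.67 vs Keq = 2.1720e-05 ⇒ Q>K, reverse
Step 1:
                    A           X
  I           0.05953      0.3815
  C            0.2459     -0.3688
  E            0.3054     0.01265
  solve Keq expr → x = -0.1229; check Q = 2.1720e-05
Then remove 0.00266 M of X.
Step 2:
                    A           X
  I            0.3054    0.009994
  C         -0.001741    0.002612
  E            0.3037     0.01261
  solve Keq expr → x = 8.7062e-04; check Q = 2.1720e-05

[A]_eq = 0.3037 M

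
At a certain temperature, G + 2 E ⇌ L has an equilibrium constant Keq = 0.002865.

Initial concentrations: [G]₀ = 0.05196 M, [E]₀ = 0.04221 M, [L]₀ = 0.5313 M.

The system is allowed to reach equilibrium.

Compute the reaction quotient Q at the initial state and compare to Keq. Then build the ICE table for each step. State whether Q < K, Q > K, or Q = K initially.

Q₀ = 5739 vs Keq = 0.002865 ⇒ Q>K, reverse
Step 1:
                    G           E           L
  init        0.05196     0.04221      0.5313
  Δ            0.5293       1.059     -0.5293
  eq           0.5812       1.101    0.002018
  solve Keq expr → x = -0.5293; check Q = 0.002865

Q₀ = 5739; Q > K (proceeds reverse)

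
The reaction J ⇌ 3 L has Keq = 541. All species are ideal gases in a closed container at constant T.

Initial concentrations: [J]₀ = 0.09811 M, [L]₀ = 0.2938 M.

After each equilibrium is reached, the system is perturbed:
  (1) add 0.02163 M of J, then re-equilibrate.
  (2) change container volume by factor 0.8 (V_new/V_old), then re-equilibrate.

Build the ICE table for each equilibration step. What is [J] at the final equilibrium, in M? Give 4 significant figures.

[J]_eq = 9.9436e-04 M

Q₀ = 0.2585 vs Keq = 541 ⇒ Q<K, forward
Step 1:
                    J           L
  Initial     0.09811      0.2938
  Change     -0.09774      0.2932
  Equil    3.7388e-04       0.587
  solve Keq expr → x = 0.09774; check Q = 541
Then add 0.02163 M of J.
Step 2:
                    J           L
  Initial       0.022       0.587
  Change     -0.02149     0.06448
  Equil    5.1112e-04      0.6515
  solve Keq expr → x = 0.02149; check Q = 541
Then change container volume by factor 0.8 (V_new/V_old).
Step 3:
                    J           L
  Initial  6.3889e-04      0.8144
  Change   3.5546e-04   -0.001066
  Equil    9.9436e-04      0.8133
  solve Keq expr → x = -3.5546e-04; check Q = 541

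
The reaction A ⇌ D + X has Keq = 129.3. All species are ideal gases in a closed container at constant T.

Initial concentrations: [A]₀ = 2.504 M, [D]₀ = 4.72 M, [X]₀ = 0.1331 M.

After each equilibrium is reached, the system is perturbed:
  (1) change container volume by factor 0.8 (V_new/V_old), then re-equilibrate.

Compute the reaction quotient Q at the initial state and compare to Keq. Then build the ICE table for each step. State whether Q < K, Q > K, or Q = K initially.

Q₀ = 0.2509; Q < K (proceeds forward)

Q₀ = 0.2509 vs Keq = 129.3 ⇒ Q<K, forward
Step 1:
                    A           D           X
  init          2.504        4.72      0.1331
  Δ            -2.367       2.367       2.367
  eq            0.137       7.087         2.5
  solve Keq expr → x = 2.367; check Q = 129.3
Then change container volume by factor 0.8 (V_new/V_old).
Step 2:
                    A           D           X
  init         0.1713       8.859       3.125
  Δ            0.0392     -0.0392     -0.0392
  eq           0.2105        8.82       3.086
  solve Keq expr → x = -0.0392; check Q = 129.3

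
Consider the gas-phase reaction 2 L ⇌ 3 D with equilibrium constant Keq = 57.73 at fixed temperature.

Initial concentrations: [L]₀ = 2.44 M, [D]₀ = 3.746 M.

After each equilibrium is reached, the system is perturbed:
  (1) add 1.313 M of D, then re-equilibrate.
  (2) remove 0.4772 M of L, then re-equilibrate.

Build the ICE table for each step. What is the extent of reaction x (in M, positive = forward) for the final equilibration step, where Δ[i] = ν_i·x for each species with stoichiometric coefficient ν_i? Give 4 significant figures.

x = -0.1399 M

Q₀ = 8.829 vs Keq = 57.73 ⇒ Q<K, forward
Step 1:
                   L          D
  init          2.44      3.746
  Δ          -0.9155      1.373
  eq           1.524      5.119
  solve Keq expr → x = 0.4578; check Q = 57.73
Then add 1.313 M of D.
Step 2:
                   L          D
  init         1.524      6.432
  Δ           0.3588    -0.5383
  eq           1.883      5.894
  solve Keq expr → x = -0.1794; check Q = 57.73
Then remove 0.4772 M of L.
Step 3:
                   L          D
  init         1.406      5.894
  Δ           0.2797    -0.4196
  eq           1.686      5.474
  solve Keq expr → x = -0.1399; check Q = 57.73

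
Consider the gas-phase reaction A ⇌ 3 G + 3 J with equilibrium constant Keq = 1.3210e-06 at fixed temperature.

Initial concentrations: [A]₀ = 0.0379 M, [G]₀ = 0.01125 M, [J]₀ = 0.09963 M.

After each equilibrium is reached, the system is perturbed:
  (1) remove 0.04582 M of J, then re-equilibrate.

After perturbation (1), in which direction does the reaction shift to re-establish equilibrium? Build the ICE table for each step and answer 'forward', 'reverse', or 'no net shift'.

Direction: forward

Q₀ = 3.7153e-08 vs Keq = 1.3210e-06 ⇒ Q<K, forward
Step 1:
                  A         G         J
  init       0.0379   0.01125   0.09963
  Δ       -0.006082   0.01825   0.01825
  eq        0.03182    0.0295    0.1179
  solve Keq expr → x = 0.006082; check Q = 1.3210e-06
Then remove 0.04582 M of J.
Step 2:
                  A         G         J
  init      0.03182    0.0295   0.07206
  Δ       -0.003604   0.01081   0.01081
  eq        0.02821   0.04031   0.08287
  solve Keq expr → x = 0.003604; check Q = 1.3210e-06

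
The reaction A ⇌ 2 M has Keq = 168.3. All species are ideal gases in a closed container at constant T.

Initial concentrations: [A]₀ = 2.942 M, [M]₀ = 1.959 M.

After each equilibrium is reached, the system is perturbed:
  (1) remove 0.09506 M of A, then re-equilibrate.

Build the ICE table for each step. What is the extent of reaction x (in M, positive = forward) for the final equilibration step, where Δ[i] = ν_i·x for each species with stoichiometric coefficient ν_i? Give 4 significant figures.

x = -0.08127 M

Q₀ = 1.304 vs Keq = 168.3 ⇒ Q<K, forward
Step 1:
                    A           M
  Initial       2.942       1.959
  Change       -2.632       5.264
  Equil          0.31       7.223
  solve Keq expr → x = 2.632; check Q = 168.3
Then remove 0.09506 M of A.
Step 2:
                    A           M
  Initial      0.2149       7.223
  Change      0.08127     -0.1625
  Equil        0.2962        7.06
  solve Keq expr → x = -0.08127; check Q = 168.3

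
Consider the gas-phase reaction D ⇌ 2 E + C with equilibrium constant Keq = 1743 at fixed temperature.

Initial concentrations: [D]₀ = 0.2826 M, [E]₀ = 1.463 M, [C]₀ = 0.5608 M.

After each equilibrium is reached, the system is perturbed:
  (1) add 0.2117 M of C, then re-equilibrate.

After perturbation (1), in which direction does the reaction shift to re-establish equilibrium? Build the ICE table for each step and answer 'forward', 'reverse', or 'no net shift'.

Q₀ = 4.247 vs Keq = 1743 ⇒ Q<K, forward
Step 1:
                    D           E           C
  Initial      0.2826       1.463      0.5608
  Change      -0.2806      0.5612      0.2806
  Equil      0.001978       2.024      0.8414
  solve Keq expr → x = 0.2806; check Q = 1743
Then add 0.2117 M of C.
Step 2:
                    D           E           C
  Initial    0.001978       2.024       1.053
  Change   4.9410e-04 -9.8820e-04 -4.9410e-04
  Equil      0.002472       2.023       1.053
  solve Keq expr → x = -4.9410e-04; check Q = 1743

Direction: reverse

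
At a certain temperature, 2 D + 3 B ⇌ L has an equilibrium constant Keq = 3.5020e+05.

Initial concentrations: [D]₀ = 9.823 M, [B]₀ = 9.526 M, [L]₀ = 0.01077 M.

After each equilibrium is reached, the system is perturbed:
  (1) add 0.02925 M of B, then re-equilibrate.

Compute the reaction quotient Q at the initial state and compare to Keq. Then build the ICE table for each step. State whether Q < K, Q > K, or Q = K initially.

Q₀ = 1.2912e-07 vs Keq = 3.5020e+05 ⇒ Q<K, forward
Step 1:
                   D          B          L
  I            9.823      9.526    0.01077
  C           -6.345     -9.517      3.172
  E            3.478   0.009091      3.183
  solve Keq expr → x = 3.172; check Q = 3.5021e+05
Then add 0.02925 M of B.
Step 2:
                   D          B          L
  I            3.478    0.03834      3.183
  C         -0.01947   -0.02921   0.009736
  E            3.459   0.009134      3.193
  solve Keq expr → x = 0.009736; check Q = 3.5020e+05

Q₀ = 1.2912e-07; Q < K (proceeds forward)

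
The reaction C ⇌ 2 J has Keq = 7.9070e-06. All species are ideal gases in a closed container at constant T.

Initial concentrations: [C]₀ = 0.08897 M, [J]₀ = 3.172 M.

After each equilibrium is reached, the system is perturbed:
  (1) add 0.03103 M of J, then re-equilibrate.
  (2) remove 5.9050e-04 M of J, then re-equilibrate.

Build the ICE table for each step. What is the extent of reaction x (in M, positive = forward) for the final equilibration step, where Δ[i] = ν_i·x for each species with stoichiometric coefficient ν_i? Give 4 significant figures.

Q₀ = 113.1 vs Keq = 7.9070e-06 ⇒ Q>K, reverse
Step 1:
                  C         J
  I         0.08897     3.172
  C           1.584    -3.168
  E           1.673  0.003637
  solve Keq expr → x = -1.584; check Q = 7.9070e-06
Then add 0.03103 M of J.
Step 2:
                  C         J
  I           1.673   0.03467
  C         0.01551  -0.03101
  E           1.689  0.003654
  solve Keq expr → x = -0.01551; check Q = 7.9070e-06
Then remove 5.9050e-04 M of J.
Step 3:
                  C         J
  I           1.689  0.003064
  C       -2.9509e-04 5.9018e-04
  E           1.688  0.003654
  solve Keq expr → x = 2.9509e-04; check Q = 7.9070e-06

x = 2.9509e-04 M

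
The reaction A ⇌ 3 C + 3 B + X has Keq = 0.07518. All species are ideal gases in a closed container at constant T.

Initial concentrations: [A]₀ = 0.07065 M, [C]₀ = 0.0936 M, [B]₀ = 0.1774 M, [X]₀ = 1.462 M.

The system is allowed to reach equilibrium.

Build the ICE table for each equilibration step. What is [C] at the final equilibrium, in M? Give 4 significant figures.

[C]_eq = 0.2612 M

Q₀ = 9.4738e-05 vs Keq = 0.07518 ⇒ Q<K, forward
Step 1:
                    A           C           B           X
  Initial     0.07065      0.0936      0.1774       1.462
  Change     -0.05587      0.1676      0.1676     0.05587
  Equil       0.01478      0.2612       0.345       1.518
  solve Keq expr → x = 0.05587; check Q = 0.07518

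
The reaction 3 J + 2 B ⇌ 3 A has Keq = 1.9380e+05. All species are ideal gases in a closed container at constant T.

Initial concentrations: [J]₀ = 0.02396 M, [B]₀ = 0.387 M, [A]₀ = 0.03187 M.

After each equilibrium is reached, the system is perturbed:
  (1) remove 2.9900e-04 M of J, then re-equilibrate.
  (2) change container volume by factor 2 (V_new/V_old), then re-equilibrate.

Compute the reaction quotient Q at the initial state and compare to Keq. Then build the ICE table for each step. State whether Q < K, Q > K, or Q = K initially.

Q₀ = 15.71 vs Keq = 1.9380e+05 ⇒ Q<K, forward
Step 1:
                    J           B           A
  I           0.02396       0.387     0.03187
  C          -0.02216    -0.01477     0.02216
  E          0.001804      0.3722     0.05403
  solve Keq expr → x = 0.007385; check Q = 1.9380e+05
Then remove 2.9900e-04 M of J.
Step 2:
                    J           B           A
  I          0.001505      0.3722     0.05403
  C        2.8874e-04  1.9249e-04 -2.8874e-04
  E          0.001794      0.3724     0.05374
  solve Keq expr → x = -9.6246e-05; check Q = 1.9380e+05
Then change container volume by factor 2 (V_new/V_old).
Step 3:
                    J           B           A
  I        8.9695e-04      0.1862     0.02687
  C        4.9878e-04  3.3252e-04 -4.9878e-04
  E          0.001396      0.1865     0.02637
  solve Keq expr → x = -1.6626e-04; check Q = 1.9380e+05

Q₀ = 15.71; Q < K (proceeds forward)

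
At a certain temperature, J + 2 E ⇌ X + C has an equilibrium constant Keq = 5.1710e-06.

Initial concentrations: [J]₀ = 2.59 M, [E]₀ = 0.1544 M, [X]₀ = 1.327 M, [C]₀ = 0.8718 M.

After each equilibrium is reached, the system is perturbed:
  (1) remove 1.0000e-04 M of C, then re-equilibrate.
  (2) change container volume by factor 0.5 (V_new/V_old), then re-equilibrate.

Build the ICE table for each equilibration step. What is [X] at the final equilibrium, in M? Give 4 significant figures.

Q₀ = 18.74 vs Keq = 5.1710e-06 ⇒ Q>K, reverse
Step 1:
                  J         E         X         C
  Initial      2.59    0.1544     1.327    0.8718
  Change     0.8717     1.743   -0.8717   -0.8717
  Equil       3.462     1.898    0.4553 1.4157e-04
  solve Keq expr → x = -0.8717; check Q = 5.1710e-06
Then remove 1.0000e-04 M of C.
Step 2:
                  J         E         X         C
  Initial     3.462     1.898    0.4553 4.1574e-05
  Change  -9.9935e-05 -1.9987e-04 9.9935e-05 9.9935e-05
  Equil       3.462     1.898    0.4554 1.4151e-04
  solve Keq expr → x = 9.9935e-05; check Q = 5.1710e-06
Then change container volume by factor 0.5 (V_new/V_old).
Step 3:
                  J         E         X         C
  Initial     6.923     3.795    0.9109 2.8302e-04
  Change  -2.8265e-04 -5.6530e-04 2.8265e-04 2.8265e-04
  Equil       6.923     3.794    0.9112 5.6567e-04
  solve Keq expr → x = 2.8265e-04; check Q = 5.1710e-06

[X]_eq = 0.9112 M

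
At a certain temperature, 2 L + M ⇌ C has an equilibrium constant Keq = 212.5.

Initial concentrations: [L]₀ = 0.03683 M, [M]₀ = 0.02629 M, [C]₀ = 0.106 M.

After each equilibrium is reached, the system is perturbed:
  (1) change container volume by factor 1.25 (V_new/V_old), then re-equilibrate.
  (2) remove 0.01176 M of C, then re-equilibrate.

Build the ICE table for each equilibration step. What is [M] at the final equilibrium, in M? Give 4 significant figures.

Q₀ = 2972 vs Keq = 212.5 ⇒ Q>K, reverse
Step 1:
                    L           M           C
  I           0.03683     0.02629       0.106
  C           0.04963     0.02482    -0.02482
  E           0.08646     0.05111     0.08118
  solve Keq expr → x = -0.02482; check Q = 212.5
Then change container volume by factor 1.25 (V_new/V_old).
Step 2:
                    L           M           C
  I           0.06917     0.04088     0.06495
  C          0.009568    0.004784   -0.004784
  E           0.07874     0.04567     0.06016
  solve Keq expr → x = -0.004784; check Q = 212.5
Then remove 0.01176 M of C.
Step 3:
                    L           M           C
  I           0.07874     0.04567      0.0484
  C         -0.004579    -0.00229     0.00229
  E           0.07416     0.04338     0.05069
  solve Keq expr → x = 0.00229; check Q = 212.5

[M]_eq = 0.04338 M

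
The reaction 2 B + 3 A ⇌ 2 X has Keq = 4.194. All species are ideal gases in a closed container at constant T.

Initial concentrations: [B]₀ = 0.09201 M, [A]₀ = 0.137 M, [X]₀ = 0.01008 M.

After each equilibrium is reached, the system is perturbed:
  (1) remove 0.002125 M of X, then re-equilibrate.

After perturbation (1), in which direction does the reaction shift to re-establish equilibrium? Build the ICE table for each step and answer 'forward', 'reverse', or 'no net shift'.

Q₀ = 4.668 vs Keq = 4.194 ⇒ Q>K, reverse
Step 1:
                   B          A          X
  Initial    0.09201      0.137    0.01008
  Change  4.1613e-04 6.2419e-04 -4.1613e-04
  Equil      0.09243     0.1376   0.009664
  solve Keq expr → x = -2.0806e-04; check Q = 4.194
Then remove 0.002125 M of X.
Step 2:
                   B          A          X
  Initial    0.09243     0.1376   0.007539
  Change   -0.001688  -0.002532   0.001688
  Equil      0.09074     0.1351   0.009227
  solve Keq expr → x = 8.4396e-04; check Q = 4.194

Direction: forward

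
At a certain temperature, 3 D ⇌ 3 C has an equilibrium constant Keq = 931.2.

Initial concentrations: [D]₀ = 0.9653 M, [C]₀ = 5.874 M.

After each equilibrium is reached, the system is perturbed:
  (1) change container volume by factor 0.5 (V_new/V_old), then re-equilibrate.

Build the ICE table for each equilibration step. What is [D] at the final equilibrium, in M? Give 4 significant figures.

[D]_eq = 1.271 M

Q₀ = 225.3 vs Keq = 931.2 ⇒ Q<K, forward
Step 1:
                    D           C
  I            0.9653       5.874
  C             -0.33        0.33
  E            0.6353       6.204
  solve Keq expr → x = 0.11; check Q = 931.2
Then change container volume by factor 0.5 (V_new/V_old).
Step 2:
                    D           C
  I             1.271       12.41
  C                 0           0
  E             1.271       12.41
  solve Keq expr → x = 0; check Q = 931.2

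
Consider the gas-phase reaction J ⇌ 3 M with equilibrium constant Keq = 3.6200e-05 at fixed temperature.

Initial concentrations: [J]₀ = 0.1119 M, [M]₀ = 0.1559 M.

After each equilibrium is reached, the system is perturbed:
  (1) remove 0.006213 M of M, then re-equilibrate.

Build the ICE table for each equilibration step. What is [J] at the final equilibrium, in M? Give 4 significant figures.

[J]_eq = 0.1559 M

Q₀ = 0.03386 vs Keq = 3.6200e-05 ⇒ Q>K, reverse
Step 1:
                   J          M
  init        0.1119     0.1559
  Δ          0.04601     -0.138
  eq          0.1579    0.01788
  solve Keq expr → x = -0.04601; check Q = 3.6200e-05
Then remove 0.006213 M of M.
Step 2:
                   J          M
  init        0.1579    0.01167
  Δ        -0.002045   0.006135
  eq          0.1559     0.0178
  solve Keq expr → x = 0.002045; check Q = 3.6200e-05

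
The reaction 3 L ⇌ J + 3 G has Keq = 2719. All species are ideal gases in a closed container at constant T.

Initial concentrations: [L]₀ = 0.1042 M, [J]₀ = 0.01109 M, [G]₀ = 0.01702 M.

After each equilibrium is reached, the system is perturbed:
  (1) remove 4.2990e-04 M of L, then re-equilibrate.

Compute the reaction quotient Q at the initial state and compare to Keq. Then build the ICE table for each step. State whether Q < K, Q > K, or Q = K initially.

Q₀ = 4.8329e-05; Q < K (proceeds forward)

Q₀ = 4.8329e-05 vs Keq = 2719 ⇒ Q<K, forward
Step 1:
                   L          J          G
  I           0.1042    0.01109    0.01702
  C          -0.1012    0.03373     0.1012
  E         0.003008    0.04482     0.1182
  solve Keq expr → x = 0.03373; check Q = 2719
Then remove 4.2990e-04 M of L.
Step 2:
                   L          J          G
  I         0.002579    0.04482     0.1182
  C       4.1621e-04 -1.3874e-04 -4.1621e-04
  E         0.002995    0.04468     0.1178
  solve Keq expr → x = -1.3874e-04; check Q = 2719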